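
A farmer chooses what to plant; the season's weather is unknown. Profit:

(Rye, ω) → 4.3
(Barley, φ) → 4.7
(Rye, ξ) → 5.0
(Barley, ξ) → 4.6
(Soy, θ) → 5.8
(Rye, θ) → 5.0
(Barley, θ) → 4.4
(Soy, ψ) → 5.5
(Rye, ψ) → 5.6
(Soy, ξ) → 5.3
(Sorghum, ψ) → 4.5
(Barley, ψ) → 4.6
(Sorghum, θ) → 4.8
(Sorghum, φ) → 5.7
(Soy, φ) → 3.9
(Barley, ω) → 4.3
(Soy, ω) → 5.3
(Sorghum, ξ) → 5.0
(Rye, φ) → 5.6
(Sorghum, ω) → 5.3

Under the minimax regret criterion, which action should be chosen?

Rye

Column bests: θ=5.8, φ=5.7, ψ=5.6, ω=5.3, ξ=5.3.
Sorghum regrets: 1.0, 0.0, 1.1, 0.0, 0.3 → max 1.1
Barley regrets: 1.4, 1.0, 1.0, 1.0, 0.7 → max 1.4
Soy regrets: 0.0, 1.8, 0.1, 0.0, 0.0 → max 1.8
Rye regrets: 0.8, 0.1, 0.0, 1.0, 0.3 → max 1.0
Smallest max regret = 1.0 → Rye.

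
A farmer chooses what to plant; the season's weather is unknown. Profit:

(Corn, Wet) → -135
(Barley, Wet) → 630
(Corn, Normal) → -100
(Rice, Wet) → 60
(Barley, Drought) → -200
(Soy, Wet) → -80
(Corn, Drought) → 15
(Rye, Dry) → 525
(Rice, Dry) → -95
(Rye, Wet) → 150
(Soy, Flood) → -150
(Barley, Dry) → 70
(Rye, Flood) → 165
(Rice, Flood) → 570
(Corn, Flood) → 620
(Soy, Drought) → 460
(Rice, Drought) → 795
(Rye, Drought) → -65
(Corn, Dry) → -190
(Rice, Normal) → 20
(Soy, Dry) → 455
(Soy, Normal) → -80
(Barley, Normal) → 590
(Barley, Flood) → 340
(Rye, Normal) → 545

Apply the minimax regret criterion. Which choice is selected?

Column bests: Drought=795, Dry=525, Normal=590, Wet=630, Flood=620.
Barley regrets: 995, 455, 0, 0, 280 → max 995
Rye regrets: 860, 0, 45, 480, 455 → max 860
Soy regrets: 335, 70, 670, 710, 770 → max 770
Corn regrets: 780, 715, 690, 765, 0 → max 780
Rice regrets: 0, 620, 570, 570, 50 → max 620
Smallest max regret = 620 → Rice.

Rice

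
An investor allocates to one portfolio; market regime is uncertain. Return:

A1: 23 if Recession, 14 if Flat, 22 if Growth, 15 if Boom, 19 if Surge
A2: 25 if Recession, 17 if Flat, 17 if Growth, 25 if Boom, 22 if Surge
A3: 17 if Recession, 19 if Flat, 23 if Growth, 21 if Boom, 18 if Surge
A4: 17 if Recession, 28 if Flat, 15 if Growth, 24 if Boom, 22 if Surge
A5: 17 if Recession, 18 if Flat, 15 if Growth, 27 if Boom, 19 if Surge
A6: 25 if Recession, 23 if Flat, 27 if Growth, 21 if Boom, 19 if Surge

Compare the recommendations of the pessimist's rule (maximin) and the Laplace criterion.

maximin → A6; laplace → A6 (agree)

Row minima: A1=14, A2=17, A3=17, A4=15, A5=15, A6=19
Best worst-case = 19 → A6.
Row averages: A1=18.6, A2=21.2, A3=19.6, A4=21.2, A5=19.2, A6=23
Highest average = 23 → A6.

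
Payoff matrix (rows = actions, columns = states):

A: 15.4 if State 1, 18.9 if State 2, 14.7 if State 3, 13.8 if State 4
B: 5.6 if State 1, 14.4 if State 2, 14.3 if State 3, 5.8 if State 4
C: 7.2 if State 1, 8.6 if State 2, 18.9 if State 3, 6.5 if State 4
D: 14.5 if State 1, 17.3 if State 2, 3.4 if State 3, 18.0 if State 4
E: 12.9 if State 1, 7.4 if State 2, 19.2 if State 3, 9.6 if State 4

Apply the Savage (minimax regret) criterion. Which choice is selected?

A

Column bests: State 1=15.4, State 2=18.9, State 3=19.2, State 4=18.0.
A regrets: 0.0, 0.0, 4.5, 4.2 → max 4.5
B regrets: 9.8, 4.5, 4.9, 12.2 → max 12.2
C regrets: 8.2, 10.3, 0.3, 11.5 → max 11.5
D regrets: 0.9, 1.6, 15.8, 0.0 → max 15.8
E regrets: 2.5, 11.5, 0.0, 8.4 → max 11.5
Smallest max regret = 4.5 → A.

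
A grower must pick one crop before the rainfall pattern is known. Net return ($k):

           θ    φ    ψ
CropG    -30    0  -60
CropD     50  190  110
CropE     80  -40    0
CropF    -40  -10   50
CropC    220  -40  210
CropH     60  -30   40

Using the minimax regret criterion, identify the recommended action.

CropD

Column bests: θ=220, φ=190, ψ=210.
CropG regrets: 250, 190, 270 → max 270
CropD regrets: 170, 0, 100 → max 170
CropE regrets: 140, 230, 210 → max 230
CropF regrets: 260, 200, 160 → max 260
CropC regrets: 0, 230, 0 → max 230
CropH regrets: 160, 220, 170 → max 220
Smallest max regret = 170 → CropD.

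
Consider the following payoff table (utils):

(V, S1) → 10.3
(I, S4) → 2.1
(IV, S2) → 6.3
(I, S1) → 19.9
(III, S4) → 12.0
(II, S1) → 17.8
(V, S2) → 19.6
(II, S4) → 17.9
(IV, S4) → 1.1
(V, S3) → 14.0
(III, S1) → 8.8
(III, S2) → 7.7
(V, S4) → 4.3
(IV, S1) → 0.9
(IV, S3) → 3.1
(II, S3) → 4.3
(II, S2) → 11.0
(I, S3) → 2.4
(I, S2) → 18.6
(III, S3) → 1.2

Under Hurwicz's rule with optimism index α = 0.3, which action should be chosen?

I: 0.3·19.9 + 0.7·2.1 = 7.44
II: 0.3·17.9 + 0.7·4.3 = 8.38
III: 0.3·12.0 + 0.7·1.2 = 4.44
IV: 0.3·6.3 + 0.7·0.9 = 2.52
V: 0.3·19.6 + 0.7·4.3 = 8.89
Highest Hurwicz score = 8.89 → V.

V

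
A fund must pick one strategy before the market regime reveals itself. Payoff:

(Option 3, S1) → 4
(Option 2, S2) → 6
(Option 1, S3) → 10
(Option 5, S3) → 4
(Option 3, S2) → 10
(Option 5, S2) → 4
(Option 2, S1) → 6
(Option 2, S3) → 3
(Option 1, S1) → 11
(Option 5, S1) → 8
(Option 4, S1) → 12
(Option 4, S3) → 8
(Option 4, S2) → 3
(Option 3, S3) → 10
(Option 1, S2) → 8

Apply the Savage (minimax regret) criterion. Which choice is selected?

Option 1

Column bests: S1=12, S2=10, S3=10.
Option 1 regrets: 1, 2, 0 → max 2
Option 2 regrets: 6, 4, 7 → max 7
Option 3 regrets: 8, 0, 0 → max 8
Option 4 regrets: 0, 7, 2 → max 7
Option 5 regrets: 4, 6, 6 → max 6
Smallest max regret = 2 → Option 1.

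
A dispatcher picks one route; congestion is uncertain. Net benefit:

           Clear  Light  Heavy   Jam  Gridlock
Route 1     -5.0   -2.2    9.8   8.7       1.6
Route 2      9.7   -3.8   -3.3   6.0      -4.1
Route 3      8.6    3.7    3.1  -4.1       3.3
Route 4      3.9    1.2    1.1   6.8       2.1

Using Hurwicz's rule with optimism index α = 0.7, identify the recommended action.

Route 2

Route 1: 0.7·9.8 + 0.3·(-5.0) = 5.36
Route 2: 0.7·9.7 + 0.3·(-4.1) = 5.56
Route 3: 0.7·8.6 + 0.3·(-4.1) = 4.79
Route 4: 0.7·6.8 + 0.3·1.1 = 5.09
Highest Hurwicz score = 5.56 → Route 2.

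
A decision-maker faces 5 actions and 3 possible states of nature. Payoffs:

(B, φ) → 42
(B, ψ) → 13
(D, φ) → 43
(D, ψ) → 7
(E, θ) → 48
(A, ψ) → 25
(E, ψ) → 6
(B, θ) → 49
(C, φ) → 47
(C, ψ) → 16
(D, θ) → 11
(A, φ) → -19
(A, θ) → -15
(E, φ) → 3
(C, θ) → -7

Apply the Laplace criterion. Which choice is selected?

Row averages: A=-3, B=104/3, C=56/3, D=61/3, E=19
Highest average = 104/3 → B.

B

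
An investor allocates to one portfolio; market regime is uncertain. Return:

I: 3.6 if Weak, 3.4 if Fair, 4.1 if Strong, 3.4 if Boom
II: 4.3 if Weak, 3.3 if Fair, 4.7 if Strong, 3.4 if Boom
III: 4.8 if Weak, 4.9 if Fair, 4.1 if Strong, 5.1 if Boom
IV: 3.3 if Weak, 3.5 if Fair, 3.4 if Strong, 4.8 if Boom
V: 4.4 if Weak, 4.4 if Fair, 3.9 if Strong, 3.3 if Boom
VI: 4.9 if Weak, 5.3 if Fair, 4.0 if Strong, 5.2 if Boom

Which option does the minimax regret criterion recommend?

Column bests: Weak=4.9, Fair=5.3, Strong=4.7, Boom=5.2.
I regrets: 1.3, 1.9, 0.6, 1.8 → max 1.9
II regrets: 0.6, 2.0, 0.0, 1.8 → max 2.0
III regrets: 0.1, 0.4, 0.6, 0.1 → max 0.6
IV regrets: 1.6, 1.8, 1.3, 0.4 → max 1.8
V regrets: 0.5, 0.9, 0.8, 1.9 → max 1.9
VI regrets: 0.0, 0.0, 0.7, 0.0 → max 0.7
Smallest max regret = 0.6 → III.

III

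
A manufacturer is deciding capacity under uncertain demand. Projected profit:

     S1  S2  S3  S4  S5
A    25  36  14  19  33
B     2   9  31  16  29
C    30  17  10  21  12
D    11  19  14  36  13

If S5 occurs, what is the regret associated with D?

20

Best payoff under S5 is 33.
Regret = 33 − 13 = 20.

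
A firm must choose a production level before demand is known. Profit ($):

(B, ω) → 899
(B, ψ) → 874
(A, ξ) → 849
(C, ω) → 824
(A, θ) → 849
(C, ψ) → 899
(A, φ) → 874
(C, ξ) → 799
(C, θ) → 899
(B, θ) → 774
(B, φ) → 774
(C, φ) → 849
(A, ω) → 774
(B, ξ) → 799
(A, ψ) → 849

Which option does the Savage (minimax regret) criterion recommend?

Column bests: θ=899, φ=874, ψ=899, ω=899, ξ=849.
A regrets: 50, 0, 50, 125, 0 → max 125
B regrets: 125, 100, 25, 0, 50 → max 125
C regrets: 0, 25, 0, 75, 50 → max 75
Smallest max regret = 75 → C.

C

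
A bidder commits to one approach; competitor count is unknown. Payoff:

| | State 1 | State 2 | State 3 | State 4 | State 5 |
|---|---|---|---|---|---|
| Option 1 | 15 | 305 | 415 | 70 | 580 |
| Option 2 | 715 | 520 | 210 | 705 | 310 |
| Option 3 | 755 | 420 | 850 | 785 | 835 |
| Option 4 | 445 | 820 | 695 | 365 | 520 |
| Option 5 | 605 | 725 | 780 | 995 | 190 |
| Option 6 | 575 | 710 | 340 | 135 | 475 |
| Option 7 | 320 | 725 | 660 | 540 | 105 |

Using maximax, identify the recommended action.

Option 5

Row maxima: Option 1=580, Option 2=715, Option 3=850, Option 4=820, Option 5=995, Option 6=710, Option 7=725
Best best-case = 995 → Option 5.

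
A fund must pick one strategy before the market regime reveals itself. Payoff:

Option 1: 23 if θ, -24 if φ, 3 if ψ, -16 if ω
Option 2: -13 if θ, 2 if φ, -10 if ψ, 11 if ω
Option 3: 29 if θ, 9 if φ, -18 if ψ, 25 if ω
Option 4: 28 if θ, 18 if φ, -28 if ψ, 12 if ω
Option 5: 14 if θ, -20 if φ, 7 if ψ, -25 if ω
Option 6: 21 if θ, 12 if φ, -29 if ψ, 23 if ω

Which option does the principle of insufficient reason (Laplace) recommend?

Row averages: Option 1=-3.5, Option 2=-2.5, Option 3=11.25, Option 4=7.5, Option 5=-6, Option 6=6.75
Highest average = 11.25 → Option 3.

Option 3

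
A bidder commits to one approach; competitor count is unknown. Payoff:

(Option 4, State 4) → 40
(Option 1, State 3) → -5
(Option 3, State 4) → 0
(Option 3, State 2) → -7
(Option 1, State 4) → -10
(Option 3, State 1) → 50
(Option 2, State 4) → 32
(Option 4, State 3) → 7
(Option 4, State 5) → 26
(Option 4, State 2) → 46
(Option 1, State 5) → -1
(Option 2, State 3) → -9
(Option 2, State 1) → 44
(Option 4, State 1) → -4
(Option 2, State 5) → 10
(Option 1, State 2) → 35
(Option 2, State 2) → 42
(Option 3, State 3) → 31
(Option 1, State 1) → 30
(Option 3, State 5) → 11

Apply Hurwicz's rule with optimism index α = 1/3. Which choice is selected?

Option 1: 1/3·35 + 2/3·(-10) = 5
Option 2: 1/3·44 + 2/3·(-9) = 26/3
Option 3: 1/3·50 + 2/3·(-7) = 12
Option 4: 1/3·46 + 2/3·(-4) = 38/3
Highest Hurwicz score = 38/3 → Option 4.

Option 4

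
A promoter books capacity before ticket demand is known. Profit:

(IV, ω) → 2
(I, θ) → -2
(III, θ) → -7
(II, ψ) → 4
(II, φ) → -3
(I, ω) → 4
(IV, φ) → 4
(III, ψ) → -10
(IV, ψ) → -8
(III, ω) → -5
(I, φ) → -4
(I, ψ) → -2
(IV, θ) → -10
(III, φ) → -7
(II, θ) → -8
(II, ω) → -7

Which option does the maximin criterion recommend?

I

Row minima: I=-4, II=-8, III=-10, IV=-10
Best worst-case = -4 → I.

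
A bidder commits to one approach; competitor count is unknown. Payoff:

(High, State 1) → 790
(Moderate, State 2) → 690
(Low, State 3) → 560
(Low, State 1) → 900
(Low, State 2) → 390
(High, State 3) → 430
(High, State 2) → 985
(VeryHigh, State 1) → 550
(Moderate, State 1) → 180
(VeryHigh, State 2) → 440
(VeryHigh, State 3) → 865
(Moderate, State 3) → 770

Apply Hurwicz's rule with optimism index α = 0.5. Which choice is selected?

Low: 0.5·900 + 0.5·390 = 645
Moderate: 0.5·770 + 0.5·180 = 475
High: 0.5·985 + 0.5·430 = 707.5
VeryHigh: 0.5·865 + 0.5·440 = 652.5
Highest Hurwicz score = 707.5 → High.

High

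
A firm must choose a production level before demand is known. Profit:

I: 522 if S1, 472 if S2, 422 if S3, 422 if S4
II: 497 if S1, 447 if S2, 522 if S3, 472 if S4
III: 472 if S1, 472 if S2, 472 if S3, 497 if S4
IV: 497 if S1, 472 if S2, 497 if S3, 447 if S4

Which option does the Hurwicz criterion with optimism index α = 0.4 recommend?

I: 0.4·522 + 0.6·422 = 462
II: 0.4·522 + 0.6·447 = 477
III: 0.4·497 + 0.6·472 = 482
IV: 0.4·497 + 0.6·447 = 467
Highest Hurwicz score = 482 → III.

III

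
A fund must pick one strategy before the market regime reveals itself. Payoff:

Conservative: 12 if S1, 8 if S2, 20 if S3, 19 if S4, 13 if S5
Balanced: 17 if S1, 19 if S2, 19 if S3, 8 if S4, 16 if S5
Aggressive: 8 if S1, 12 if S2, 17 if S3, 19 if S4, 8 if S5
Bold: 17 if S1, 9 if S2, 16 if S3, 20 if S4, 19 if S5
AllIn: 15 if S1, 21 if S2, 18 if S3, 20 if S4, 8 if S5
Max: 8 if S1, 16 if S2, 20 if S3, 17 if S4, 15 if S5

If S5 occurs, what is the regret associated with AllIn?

11

Best payoff under S5 is 19.
Regret = 19 − 8 = 11.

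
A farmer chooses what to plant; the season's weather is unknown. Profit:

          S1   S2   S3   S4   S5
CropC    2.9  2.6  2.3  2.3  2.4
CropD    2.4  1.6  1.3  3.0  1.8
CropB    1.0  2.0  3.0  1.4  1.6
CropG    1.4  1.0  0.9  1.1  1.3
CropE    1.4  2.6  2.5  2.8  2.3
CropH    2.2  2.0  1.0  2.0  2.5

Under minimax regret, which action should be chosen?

Column bests: S1=2.9, S2=2.6, S3=3.0, S4=3.0, S5=2.5.
CropC regrets: 0.0, 0.0, 0.7, 0.7, 0.1 → max 0.7
CropD regrets: 0.5, 1.0, 1.7, 0.0, 0.7 → max 1.7
CropB regrets: 1.9, 0.6, 0.0, 1.6, 0.9 → max 1.9
CropG regrets: 1.5, 1.6, 2.1, 1.9, 1.2 → max 2.1
CropE regrets: 1.5, 0.0, 0.5, 0.2, 0.2 → max 1.5
CropH regrets: 0.7, 0.6, 2.0, 1.0, 0.0 → max 2.0
Smallest max regret = 0.7 → CropC.

CropC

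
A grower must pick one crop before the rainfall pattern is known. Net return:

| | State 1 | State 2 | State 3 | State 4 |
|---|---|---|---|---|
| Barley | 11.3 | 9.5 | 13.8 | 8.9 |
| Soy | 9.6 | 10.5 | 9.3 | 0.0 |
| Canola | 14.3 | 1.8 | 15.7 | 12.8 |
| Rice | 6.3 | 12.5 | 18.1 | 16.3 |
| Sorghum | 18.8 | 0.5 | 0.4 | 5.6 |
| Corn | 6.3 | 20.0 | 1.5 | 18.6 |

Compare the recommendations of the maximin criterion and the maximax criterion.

maximin → Barley; maximax → Corn (disagree)

Row minima: Barley=8.9, Soy=0.0, Canola=1.8, Rice=6.3, Sorghum=0.4, Corn=1.5
Best worst-case = 8.9 → Barley.
Row maxima: Barley=13.8, Soy=10.5, Canola=15.7, Rice=18.1, Sorghum=18.8, Corn=20.0
Best best-case = 20.0 → Corn.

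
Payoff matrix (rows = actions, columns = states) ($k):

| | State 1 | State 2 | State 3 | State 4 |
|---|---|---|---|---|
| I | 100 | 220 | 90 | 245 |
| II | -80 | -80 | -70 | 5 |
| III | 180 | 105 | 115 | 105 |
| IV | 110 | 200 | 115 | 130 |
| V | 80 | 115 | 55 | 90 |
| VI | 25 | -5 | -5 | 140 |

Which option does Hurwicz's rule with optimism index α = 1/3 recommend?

I

I: 1/3·245 + 2/3·90 = 425/3
II: 1/3·5 + 2/3·(-80) = -155/3
III: 1/3·180 + 2/3·105 = 130
IV: 1/3·200 + 2/3·110 = 140
V: 1/3·115 + 2/3·55 = 75
VI: 1/3·140 + 2/3·(-5) = 130/3
Highest Hurwicz score = 425/3 → I.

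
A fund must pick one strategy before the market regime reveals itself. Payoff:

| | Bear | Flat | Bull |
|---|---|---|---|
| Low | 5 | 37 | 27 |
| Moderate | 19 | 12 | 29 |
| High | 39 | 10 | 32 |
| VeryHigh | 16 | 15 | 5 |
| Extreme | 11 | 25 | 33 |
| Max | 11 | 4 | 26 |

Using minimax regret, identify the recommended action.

Moderate

Column bests: Bear=39, Flat=37, Bull=33.
Low regrets: 34, 0, 6 → max 34
Moderate regrets: 20, 25, 4 → max 25
High regrets: 0, 27, 1 → max 27
VeryHigh regrets: 23, 22, 28 → max 28
Extreme regrets: 28, 12, 0 → max 28
Max regrets: 28, 33, 7 → max 33
Smallest max regret = 25 → Moderate.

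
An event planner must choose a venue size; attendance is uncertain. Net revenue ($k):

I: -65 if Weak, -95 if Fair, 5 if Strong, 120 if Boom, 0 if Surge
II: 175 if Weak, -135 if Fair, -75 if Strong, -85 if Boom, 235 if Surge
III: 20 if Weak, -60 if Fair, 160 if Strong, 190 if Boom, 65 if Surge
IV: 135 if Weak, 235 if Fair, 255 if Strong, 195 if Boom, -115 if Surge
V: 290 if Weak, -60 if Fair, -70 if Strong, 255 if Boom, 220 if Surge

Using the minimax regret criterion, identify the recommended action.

Column bests: Weak=290, Fair=235, Strong=255, Boom=255, Surge=235.
I regrets: 355, 330, 250, 135, 235 → max 355
II regrets: 115, 370, 330, 340, 0 → max 370
III regrets: 270, 295, 95, 65, 170 → max 295
IV regrets: 155, 0, 0, 60, 350 → max 350
V regrets: 0, 295, 325, 0, 15 → max 325
Smallest max regret = 295 → III.

III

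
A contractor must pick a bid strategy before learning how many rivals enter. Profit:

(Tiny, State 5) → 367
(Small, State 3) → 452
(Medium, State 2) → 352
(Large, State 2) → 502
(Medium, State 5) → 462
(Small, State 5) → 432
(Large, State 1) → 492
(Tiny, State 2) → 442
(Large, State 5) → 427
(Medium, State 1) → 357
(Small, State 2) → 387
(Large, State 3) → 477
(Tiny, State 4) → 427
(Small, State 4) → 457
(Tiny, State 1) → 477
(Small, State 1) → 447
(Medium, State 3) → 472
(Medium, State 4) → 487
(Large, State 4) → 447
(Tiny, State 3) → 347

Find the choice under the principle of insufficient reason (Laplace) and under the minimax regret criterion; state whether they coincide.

Row averages: Tiny=412, Small=435, Medium=426, Large=469
Highest average = 469 → Large.
Column bests: State 1=492, State 2=502, State 3=477, State 4=487, State 5=462.
Tiny regrets: 15, 60, 130, 60, 95 → max 130
Small regrets: 45, 115, 25, 30, 30 → max 115
Medium regrets: 135, 150, 5, 0, 0 → max 150
Large regrets: 0, 0, 0, 40, 35 → max 40
Smallest max regret = 40 → Large.

laplace → Large; minimax regret → Large (agree)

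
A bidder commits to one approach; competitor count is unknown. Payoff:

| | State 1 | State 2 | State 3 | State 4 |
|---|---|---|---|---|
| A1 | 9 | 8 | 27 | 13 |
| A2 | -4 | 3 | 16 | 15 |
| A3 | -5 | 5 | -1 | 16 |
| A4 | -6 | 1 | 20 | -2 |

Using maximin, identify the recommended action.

A1

Row minima: A1=8, A2=-4, A3=-5, A4=-6
Best worst-case = 8 → A1.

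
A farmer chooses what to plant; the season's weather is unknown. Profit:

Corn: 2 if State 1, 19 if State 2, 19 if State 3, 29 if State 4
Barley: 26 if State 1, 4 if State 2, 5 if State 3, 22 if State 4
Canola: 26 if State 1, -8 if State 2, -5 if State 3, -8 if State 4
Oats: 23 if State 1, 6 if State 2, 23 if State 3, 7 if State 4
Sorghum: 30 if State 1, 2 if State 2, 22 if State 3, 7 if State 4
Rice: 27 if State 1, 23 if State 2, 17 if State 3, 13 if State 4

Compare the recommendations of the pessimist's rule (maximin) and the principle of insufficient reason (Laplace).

Row minima: Corn=2, Barley=4, Canola=-8, Oats=6, Sorghum=2, Rice=13
Best worst-case = 13 → Rice.
Row averages: Corn=17.25, Barley=14.25, Canola=1.25, Oats=14.75, Sorghum=15.25, Rice=20
Highest average = 20 → Rice.

maximin → Rice; laplace → Rice (agree)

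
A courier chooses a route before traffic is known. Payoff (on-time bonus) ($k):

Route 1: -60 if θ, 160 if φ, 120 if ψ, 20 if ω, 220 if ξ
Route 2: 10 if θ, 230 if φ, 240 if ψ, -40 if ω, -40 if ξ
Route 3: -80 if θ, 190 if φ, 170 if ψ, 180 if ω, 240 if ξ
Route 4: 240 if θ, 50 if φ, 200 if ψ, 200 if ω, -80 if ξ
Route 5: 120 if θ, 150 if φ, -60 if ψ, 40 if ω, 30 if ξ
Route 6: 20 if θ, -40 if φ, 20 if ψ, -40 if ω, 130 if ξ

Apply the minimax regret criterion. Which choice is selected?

Column bests: θ=240, φ=230, ψ=240, ω=200, ξ=240.
Route 1 regrets: 300, 70, 120, 180, 20 → max 300
Route 2 regrets: 230, 0, 0, 240, 280 → max 280
Route 3 regrets: 320, 40, 70, 20, 0 → max 320
Route 4 regrets: 0, 180, 40, 0, 320 → max 320
Route 5 regrets: 120, 80, 300, 160, 210 → max 300
Route 6 regrets: 220, 270, 220, 240, 110 → max 270
Smallest max regret = 270 → Route 6.

Route 6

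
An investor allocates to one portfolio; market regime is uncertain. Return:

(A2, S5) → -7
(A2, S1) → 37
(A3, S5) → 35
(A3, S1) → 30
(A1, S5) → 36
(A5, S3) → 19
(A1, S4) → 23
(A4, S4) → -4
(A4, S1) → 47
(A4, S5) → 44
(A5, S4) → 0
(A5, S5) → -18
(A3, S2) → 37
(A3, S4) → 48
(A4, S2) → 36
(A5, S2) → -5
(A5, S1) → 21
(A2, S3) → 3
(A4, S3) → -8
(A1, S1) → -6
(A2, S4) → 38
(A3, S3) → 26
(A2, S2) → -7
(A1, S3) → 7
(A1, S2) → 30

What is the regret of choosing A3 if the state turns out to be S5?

Best payoff under S5 is 44.
Regret = 44 − 35 = 9.

9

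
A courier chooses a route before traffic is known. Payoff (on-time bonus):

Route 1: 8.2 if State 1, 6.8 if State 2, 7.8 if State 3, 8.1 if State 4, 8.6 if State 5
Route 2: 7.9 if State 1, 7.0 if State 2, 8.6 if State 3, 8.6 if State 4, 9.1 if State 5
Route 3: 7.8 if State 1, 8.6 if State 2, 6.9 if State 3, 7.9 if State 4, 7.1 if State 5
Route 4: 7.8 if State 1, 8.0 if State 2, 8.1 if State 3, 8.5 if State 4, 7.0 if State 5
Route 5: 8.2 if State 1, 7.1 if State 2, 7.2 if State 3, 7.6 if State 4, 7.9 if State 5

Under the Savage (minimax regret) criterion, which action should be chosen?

Route 5

Column bests: State 1=8.2, State 2=8.6, State 3=8.6, State 4=8.6, State 5=9.1.
Route 1 regrets: 0.0, 1.8, 0.8, 0.5, 0.5 → max 1.8
Route 2 regrets: 0.3, 1.6, 0.0, 0.0, 0.0 → max 1.6
Route 3 regrets: 0.4, 0.0, 1.7, 0.7, 2.0 → max 2.0
Route 4 regrets: 0.4, 0.6, 0.5, 0.1, 2.1 → max 2.1
Route 5 regrets: 0.0, 1.5, 1.4, 1.0, 1.2 → max 1.5
Smallest max regret = 1.5 → Route 5.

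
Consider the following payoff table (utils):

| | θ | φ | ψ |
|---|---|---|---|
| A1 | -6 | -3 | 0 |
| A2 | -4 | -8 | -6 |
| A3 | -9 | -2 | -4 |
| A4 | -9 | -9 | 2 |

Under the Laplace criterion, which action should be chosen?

Row averages: A1=-3, A2=-6, A3=-5, A4=-16/3
Highest average = -3 → A1.

A1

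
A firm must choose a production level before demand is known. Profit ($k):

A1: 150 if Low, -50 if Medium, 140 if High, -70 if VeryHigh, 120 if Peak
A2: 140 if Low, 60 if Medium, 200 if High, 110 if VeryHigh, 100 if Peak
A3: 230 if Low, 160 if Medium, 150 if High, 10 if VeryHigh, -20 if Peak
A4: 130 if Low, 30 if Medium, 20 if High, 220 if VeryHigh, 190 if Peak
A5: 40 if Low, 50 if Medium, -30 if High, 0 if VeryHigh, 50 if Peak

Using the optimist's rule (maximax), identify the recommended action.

Row maxima: A1=150, A2=200, A3=230, A4=220, A5=50
Best best-case = 230 → A3.

A3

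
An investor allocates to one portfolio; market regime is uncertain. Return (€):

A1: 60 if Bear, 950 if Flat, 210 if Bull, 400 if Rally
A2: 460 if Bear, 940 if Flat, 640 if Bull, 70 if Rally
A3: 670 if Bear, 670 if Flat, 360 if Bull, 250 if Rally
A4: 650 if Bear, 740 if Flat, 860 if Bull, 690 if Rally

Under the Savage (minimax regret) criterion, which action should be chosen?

A4

Column bests: Bear=670, Flat=950, Bull=860, Rally=690.
A1 regrets: 610, 0, 650, 290 → max 650
A2 regrets: 210, 10, 220, 620 → max 620
A3 regrets: 0, 280, 500, 440 → max 500
A4 regrets: 20, 210, 0, 0 → max 210
Smallest max regret = 210 → A4.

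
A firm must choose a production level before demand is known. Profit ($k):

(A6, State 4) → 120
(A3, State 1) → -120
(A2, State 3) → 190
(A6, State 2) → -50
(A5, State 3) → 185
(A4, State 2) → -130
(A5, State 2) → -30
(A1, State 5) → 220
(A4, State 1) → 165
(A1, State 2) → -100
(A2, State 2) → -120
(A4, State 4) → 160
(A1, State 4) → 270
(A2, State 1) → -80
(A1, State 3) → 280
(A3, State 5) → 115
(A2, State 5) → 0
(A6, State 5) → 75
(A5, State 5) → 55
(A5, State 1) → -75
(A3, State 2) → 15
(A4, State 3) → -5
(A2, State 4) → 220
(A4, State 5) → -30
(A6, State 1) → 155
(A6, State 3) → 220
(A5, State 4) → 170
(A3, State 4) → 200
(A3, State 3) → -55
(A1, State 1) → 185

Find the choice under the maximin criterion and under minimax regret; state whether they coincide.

maximin → A6; minimax regret → A1 (disagree)

Row minima: A1=-100, A2=-120, A3=-120, A4=-130, A5=-75, A6=-50
Best worst-case = -50 → A6.
Column bests: State 1=185, State 2=15, State 3=280, State 4=270, State 5=220.
A1 regrets: 0, 115, 0, 0, 0 → max 115
A2 regrets: 265, 135, 90, 50, 220 → max 265
A3 regrets: 305, 0, 335, 70, 105 → max 335
A4 regrets: 20, 145, 285, 110, 250 → max 285
A5 regrets: 260, 45, 95, 100, 165 → max 260
A6 regrets: 30, 65, 60, 150, 145 → max 150
Smallest max regret = 115 → A1.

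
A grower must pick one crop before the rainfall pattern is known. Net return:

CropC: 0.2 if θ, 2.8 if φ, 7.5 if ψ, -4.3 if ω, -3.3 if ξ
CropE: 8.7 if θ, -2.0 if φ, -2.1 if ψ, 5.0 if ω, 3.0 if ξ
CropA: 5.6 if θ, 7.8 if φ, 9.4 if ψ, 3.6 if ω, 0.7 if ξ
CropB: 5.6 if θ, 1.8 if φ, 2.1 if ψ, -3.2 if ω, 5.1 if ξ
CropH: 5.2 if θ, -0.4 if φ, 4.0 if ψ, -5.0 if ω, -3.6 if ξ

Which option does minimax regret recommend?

Column bests: θ=8.7, φ=7.8, ψ=9.4, ω=5.0, ξ=5.1.
CropC regrets: 8.5, 5.0, 1.9, 9.3, 8.4 → max 9.3
CropE regrets: 0.0, 9.8, 11.5, 0.0, 2.1 → max 11.5
CropA regrets: 3.1, 0.0, 0.0, 1.4, 4.4 → max 4.4
CropB regrets: 3.1, 6.0, 7.3, 8.2, 0.0 → max 8.2
CropH regrets: 3.5, 8.2, 5.4, 10.0, 8.7 → max 10.0
Smallest max regret = 4.4 → CropA.

CropA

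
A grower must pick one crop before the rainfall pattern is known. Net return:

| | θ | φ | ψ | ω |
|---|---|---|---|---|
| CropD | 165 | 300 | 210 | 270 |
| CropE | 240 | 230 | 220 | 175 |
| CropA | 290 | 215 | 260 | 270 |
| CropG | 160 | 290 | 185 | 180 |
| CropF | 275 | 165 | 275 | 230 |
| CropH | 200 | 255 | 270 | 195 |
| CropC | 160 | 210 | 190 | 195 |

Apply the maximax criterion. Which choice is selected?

Row maxima: CropD=300, CropE=240, CropA=290, CropG=290, CropF=275, CropH=270, CropC=210
Best best-case = 300 → CropD.

CropD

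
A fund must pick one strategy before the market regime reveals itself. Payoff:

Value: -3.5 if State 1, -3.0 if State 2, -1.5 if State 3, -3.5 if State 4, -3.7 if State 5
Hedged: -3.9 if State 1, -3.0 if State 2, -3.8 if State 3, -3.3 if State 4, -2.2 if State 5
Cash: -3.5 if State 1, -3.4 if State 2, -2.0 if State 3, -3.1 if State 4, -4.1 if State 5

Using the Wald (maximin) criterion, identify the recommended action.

Value

Row minima: Value=-3.7, Hedged=-3.9, Cash=-4.1
Best worst-case = -3.7 → Value.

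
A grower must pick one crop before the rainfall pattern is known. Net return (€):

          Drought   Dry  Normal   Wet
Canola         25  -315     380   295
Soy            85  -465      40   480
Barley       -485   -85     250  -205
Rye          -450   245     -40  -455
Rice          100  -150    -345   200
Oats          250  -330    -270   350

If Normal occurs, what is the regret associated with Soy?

340

Best payoff under Normal is 380.
Regret = 380 − 40 = 340.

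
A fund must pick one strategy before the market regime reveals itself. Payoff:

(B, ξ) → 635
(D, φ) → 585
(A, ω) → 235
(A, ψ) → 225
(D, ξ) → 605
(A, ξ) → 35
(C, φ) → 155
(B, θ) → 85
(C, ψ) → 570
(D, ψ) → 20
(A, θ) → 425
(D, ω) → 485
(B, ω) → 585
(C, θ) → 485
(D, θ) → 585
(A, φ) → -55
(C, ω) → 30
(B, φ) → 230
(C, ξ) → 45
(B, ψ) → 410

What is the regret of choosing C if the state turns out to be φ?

Best payoff under φ is 585.
Regret = 585 − 155 = 430.

430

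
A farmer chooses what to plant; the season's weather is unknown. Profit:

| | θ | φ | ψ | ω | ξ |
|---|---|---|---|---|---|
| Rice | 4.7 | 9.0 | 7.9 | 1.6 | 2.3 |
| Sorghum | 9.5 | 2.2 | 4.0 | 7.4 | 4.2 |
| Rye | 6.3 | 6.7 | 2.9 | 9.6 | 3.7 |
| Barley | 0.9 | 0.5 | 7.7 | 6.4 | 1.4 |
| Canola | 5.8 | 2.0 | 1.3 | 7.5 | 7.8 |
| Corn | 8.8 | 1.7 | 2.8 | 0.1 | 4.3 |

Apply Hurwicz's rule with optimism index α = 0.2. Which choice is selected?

Rye

Rice: 0.2·9.0 + 0.8·1.6 = 3.08
Sorghum: 0.2·9.5 + 0.8·2.2 = 3.66
Rye: 0.2·9.6 + 0.8·2.9 = 4.24
Barley: 0.2·7.7 + 0.8·0.5 = 1.94
Canola: 0.2·7.8 + 0.8·1.3 = 2.6
Corn: 0.2·8.8 + 0.8·0.1 = 1.84
Highest Hurwicz score = 4.24 → Rye.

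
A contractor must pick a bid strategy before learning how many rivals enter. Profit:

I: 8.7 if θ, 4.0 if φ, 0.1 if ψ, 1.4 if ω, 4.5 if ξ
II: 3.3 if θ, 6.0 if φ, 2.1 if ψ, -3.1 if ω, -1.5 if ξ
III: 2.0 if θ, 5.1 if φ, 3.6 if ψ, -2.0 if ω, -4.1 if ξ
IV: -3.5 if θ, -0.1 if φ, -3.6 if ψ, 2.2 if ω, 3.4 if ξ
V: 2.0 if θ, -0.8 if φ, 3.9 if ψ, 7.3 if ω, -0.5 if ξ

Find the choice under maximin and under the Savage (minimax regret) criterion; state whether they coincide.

maximin → I; minimax regret → I (agree)

Row minima: I=0.1, II=-3.1, III=-4.1, IV=-3.6, V=-0.8
Best worst-case = 0.1 → I.
Column bests: θ=8.7, φ=6.0, ψ=3.9, ω=7.3, ξ=4.5.
I regrets: 0.0, 2.0, 3.8, 5.9, 0.0 → max 5.9
II regrets: 5.4, 0.0, 1.8, 10.4, 6.0 → max 10.4
III regrets: 6.7, 0.9, 0.3, 9.3, 8.6 → max 9.3
IV regrets: 12.2, 6.1, 7.5, 5.1, 1.1 → max 12.2
V regrets: 6.7, 6.8, 0.0, 0.0, 5.0 → max 6.8
Smallest max regret = 5.9 → I.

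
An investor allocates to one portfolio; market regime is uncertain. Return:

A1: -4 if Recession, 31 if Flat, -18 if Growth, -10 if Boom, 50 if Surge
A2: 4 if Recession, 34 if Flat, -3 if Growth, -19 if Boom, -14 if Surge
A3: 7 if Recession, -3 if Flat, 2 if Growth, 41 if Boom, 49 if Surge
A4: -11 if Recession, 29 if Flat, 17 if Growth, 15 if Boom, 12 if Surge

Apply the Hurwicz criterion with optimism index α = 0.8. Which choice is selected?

A3

A1: 0.8·50 + 0.2·(-18) = 36.4
A2: 0.8·34 + 0.2·(-19) = 23.4
A3: 0.8·49 + 0.2·(-3) = 38.6
A4: 0.8·29 + 0.2·(-11) = 21
Highest Hurwicz score = 38.6 → A3.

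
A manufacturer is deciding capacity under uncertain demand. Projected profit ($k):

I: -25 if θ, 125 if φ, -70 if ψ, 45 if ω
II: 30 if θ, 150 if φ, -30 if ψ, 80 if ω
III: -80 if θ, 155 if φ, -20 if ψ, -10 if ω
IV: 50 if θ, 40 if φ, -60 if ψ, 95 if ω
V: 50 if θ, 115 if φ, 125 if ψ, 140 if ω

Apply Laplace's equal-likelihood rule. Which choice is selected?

Row averages: I=18.75, II=57.5, III=11.25, IV=31.25, V=107.5
Highest average = 107.5 → V.

V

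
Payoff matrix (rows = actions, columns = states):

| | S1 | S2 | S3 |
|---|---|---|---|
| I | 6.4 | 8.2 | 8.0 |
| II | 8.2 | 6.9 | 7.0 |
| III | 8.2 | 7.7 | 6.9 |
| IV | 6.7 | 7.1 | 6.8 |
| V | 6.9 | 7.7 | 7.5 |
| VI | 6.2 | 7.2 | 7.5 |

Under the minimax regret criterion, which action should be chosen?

Column bests: S1=8.2, S2=8.2, S3=8.0.
I regrets: 1.8, 0.0, 0.0 → max 1.8
II regrets: 0.0, 1.3, 1.0 → max 1.3
III regrets: 0.0, 0.5, 1.1 → max 1.1
IV regrets: 1.5, 1.1, 1.2 → max 1.5
V regrets: 1.3, 0.5, 0.5 → max 1.3
VI regrets: 2.0, 1.0, 0.5 → max 2.0
Smallest max regret = 1.1 → III.

III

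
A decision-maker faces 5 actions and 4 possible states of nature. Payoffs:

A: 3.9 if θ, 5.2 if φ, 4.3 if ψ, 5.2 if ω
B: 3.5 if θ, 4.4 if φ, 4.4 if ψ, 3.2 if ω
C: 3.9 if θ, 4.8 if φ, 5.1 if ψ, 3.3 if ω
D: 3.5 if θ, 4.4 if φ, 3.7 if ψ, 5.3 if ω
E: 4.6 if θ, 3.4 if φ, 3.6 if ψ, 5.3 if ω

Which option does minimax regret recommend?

Column bests: θ=4.6, φ=5.2, ψ=5.1, ω=5.3.
A regrets: 0.7, 0.0, 0.8, 0.1 → max 0.8
B regrets: 1.1, 0.8, 0.7, 2.1 → max 2.1
C regrets: 0.7, 0.4, 0.0, 2.0 → max 2.0
D regrets: 1.1, 0.8, 1.4, 0.0 → max 1.4
E regrets: 0.0, 1.8, 1.5, 0.0 → max 1.8
Smallest max regret = 0.8 → A.

A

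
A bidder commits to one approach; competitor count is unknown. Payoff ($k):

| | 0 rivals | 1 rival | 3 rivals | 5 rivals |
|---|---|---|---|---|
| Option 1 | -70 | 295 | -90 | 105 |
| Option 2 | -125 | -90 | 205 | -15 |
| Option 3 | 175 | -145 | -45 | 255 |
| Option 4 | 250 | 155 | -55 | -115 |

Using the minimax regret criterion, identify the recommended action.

Column bests: 0 rivals=250, 1 rival=295, 3 rivals=205, 5 rivals=255.
Option 1 regrets: 320, 0, 295, 150 → max 320
Option 2 regrets: 375, 385, 0, 270 → max 385
Option 3 regrets: 75, 440, 250, 0 → max 440
Option 4 regrets: 0, 140, 260, 370 → max 370
Smallest max regret = 320 → Option 1.

Option 1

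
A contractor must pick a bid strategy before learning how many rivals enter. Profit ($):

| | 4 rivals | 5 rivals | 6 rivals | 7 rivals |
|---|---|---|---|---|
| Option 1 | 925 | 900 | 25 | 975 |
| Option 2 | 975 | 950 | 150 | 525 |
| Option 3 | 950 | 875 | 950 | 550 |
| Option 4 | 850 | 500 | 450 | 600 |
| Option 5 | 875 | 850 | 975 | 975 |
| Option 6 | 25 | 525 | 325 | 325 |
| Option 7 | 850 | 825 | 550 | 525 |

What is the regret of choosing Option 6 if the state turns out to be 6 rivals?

650

Best payoff under 6 rivals is 975.
Regret = 975 − 325 = 650.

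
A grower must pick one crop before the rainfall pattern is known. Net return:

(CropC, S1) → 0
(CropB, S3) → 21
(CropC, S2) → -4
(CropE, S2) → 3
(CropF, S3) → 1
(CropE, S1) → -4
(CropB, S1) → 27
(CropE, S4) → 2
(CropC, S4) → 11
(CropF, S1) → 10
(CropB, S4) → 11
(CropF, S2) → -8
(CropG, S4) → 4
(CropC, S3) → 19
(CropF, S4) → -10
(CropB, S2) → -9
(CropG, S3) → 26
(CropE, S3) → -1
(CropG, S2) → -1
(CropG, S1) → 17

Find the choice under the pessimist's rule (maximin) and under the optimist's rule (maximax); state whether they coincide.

maximin → CropG; maximax → CropB (disagree)

Row minima: CropG=-1, CropC=-4, CropB=-9, CropF=-10, CropE=-4
Best worst-case = -1 → CropG.
Row maxima: CropG=26, CropC=19, CropB=27, CropF=10, CropE=3
Best best-case = 27 → CropB.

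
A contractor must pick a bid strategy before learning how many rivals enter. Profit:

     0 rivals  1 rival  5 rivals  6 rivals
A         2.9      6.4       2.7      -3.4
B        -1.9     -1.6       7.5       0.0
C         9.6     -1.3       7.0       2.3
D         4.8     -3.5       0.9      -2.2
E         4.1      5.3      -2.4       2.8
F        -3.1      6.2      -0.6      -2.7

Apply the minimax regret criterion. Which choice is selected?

A

Column bests: 0 rivals=9.6, 1 rival=6.4, 5 rivals=7.5, 6 rivals=2.8.
A regrets: 6.7, 0.0, 4.8, 6.2 → max 6.7
B regrets: 11.5, 8.0, 0.0, 2.8 → max 11.5
C regrets: 0.0, 7.7, 0.5, 0.5 → max 7.7
D regrets: 4.8, 9.9, 6.6, 5.0 → max 9.9
E regrets: 5.5, 1.1, 9.9, 0.0 → max 9.9
F regrets: 12.7, 0.2, 8.1, 5.5 → max 12.7
Smallest max regret = 6.7 → A.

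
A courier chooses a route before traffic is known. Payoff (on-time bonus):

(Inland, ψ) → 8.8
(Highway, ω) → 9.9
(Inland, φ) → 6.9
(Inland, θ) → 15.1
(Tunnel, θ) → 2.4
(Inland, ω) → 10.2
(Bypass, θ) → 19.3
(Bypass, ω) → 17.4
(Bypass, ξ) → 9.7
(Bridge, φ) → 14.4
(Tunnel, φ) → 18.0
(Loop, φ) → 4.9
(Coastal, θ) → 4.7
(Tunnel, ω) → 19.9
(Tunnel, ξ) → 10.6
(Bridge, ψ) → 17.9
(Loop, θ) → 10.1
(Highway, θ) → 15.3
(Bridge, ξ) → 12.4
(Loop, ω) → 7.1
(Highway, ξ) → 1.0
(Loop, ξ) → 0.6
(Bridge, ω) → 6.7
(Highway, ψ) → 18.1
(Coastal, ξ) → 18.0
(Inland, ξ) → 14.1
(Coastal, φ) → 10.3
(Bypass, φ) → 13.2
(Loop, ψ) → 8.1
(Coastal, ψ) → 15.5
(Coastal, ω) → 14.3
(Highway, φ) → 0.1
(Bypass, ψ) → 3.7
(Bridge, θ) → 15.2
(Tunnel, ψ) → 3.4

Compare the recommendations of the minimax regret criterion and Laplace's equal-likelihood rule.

Column bests: θ=19.3, φ=18.0, ψ=18.1, ω=19.9, ξ=18.0.
Inland regrets: 4.2, 11.1, 9.3, 9.7, 3.9 → max 11.1
Highway regrets: 4.0, 17.9, 0.0, 10.0, 17.0 → max 17.9
Tunnel regrets: 16.9, 0.0, 14.7, 0.0, 7.4 → max 16.9
Loop regrets: 9.2, 13.1, 10.0, 12.8, 17.4 → max 17.4
Bridge regrets: 4.1, 3.6, 0.2, 13.2, 5.6 → max 13.2
Coastal regrets: 14.6, 7.7, 2.6, 5.6, 0.0 → max 14.6
Bypass regrets: 0.0, 4.8, 14.4, 2.5, 8.3 → max 14.4
Smallest max regret = 11.1 → Inland.
Row averages: Inland=11.02, Highway=8.88, Tunnel=10.86, Loop=6.16, Bridge=13.32, Coastal=12.56, Bypass=12.66
Highest average = 13.32 → Bridge.

minimax regret → Inland; laplace → Bridge (disagree)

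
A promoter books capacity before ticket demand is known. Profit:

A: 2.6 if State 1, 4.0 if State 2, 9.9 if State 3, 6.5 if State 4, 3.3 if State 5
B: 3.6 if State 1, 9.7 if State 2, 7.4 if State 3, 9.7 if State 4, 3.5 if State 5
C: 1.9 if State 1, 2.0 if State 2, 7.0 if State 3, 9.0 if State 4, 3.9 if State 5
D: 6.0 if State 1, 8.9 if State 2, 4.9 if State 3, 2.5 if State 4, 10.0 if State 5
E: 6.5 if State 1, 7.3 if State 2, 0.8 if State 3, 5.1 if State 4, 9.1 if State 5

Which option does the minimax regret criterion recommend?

Column bests: State 1=6.5, State 2=9.7, State 3=9.9, State 4=9.7, State 5=10.0.
A regrets: 3.9, 5.7, 0.0, 3.2, 6.7 → max 6.7
B regrets: 2.9, 0.0, 2.5, 0.0, 6.5 → max 6.5
C regrets: 4.6, 7.7, 2.9, 0.7, 6.1 → max 7.7
D regrets: 0.5, 0.8, 5.0, 7.2, 0.0 → max 7.2
E regrets: 0.0, 2.4, 9.1, 4.6, 0.9 → max 9.1
Smallest max regret = 6.5 → B.

B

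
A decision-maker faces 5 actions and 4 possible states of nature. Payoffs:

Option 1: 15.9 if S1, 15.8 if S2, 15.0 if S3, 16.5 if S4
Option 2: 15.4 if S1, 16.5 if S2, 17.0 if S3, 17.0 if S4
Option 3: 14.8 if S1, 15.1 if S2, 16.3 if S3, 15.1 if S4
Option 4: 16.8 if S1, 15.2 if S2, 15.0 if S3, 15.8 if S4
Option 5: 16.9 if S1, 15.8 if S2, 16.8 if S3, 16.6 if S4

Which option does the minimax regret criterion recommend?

Column bests: S1=16.9, S2=16.5, S3=17.0, S4=17.0.
Option 1 regrets: 1.0, 0.7, 2.0, 0.5 → max 2.0
Option 2 regrets: 1.5, 0.0, 0.0, 0.0 → max 1.5
Option 3 regrets: 2.1, 1.4, 0.7, 1.9 → max 2.1
Option 4 regrets: 0.1, 1.3, 2.0, 1.2 → max 2.0
Option 5 regrets: 0.0, 0.7, 0.2, 0.4 → max 0.7
Smallest max regret = 0.7 → Option 5.

Option 5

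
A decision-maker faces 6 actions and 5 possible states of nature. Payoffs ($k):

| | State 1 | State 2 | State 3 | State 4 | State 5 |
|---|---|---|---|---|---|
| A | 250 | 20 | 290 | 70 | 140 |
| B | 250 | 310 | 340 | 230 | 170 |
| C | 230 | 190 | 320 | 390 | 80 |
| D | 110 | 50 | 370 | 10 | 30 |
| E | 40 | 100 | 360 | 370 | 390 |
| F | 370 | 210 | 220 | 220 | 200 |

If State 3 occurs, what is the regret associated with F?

150

Best payoff under State 3 is 370.
Regret = 370 − 220 = 150.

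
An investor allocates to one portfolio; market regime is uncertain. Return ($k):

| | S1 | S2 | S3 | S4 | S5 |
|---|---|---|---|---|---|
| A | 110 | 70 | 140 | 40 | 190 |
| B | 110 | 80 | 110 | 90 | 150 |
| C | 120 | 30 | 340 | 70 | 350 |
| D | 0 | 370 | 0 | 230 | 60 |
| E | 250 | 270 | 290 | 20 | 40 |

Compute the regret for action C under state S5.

0

Best payoff under S5 is 350.
Regret = 350 − 350 = 0.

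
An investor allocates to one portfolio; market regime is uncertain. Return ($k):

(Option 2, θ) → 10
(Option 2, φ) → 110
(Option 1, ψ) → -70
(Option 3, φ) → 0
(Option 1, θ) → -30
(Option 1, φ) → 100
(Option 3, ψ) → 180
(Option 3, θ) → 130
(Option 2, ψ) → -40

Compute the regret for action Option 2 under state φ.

0

Best payoff under φ is 110.
Regret = 110 − 110 = 0.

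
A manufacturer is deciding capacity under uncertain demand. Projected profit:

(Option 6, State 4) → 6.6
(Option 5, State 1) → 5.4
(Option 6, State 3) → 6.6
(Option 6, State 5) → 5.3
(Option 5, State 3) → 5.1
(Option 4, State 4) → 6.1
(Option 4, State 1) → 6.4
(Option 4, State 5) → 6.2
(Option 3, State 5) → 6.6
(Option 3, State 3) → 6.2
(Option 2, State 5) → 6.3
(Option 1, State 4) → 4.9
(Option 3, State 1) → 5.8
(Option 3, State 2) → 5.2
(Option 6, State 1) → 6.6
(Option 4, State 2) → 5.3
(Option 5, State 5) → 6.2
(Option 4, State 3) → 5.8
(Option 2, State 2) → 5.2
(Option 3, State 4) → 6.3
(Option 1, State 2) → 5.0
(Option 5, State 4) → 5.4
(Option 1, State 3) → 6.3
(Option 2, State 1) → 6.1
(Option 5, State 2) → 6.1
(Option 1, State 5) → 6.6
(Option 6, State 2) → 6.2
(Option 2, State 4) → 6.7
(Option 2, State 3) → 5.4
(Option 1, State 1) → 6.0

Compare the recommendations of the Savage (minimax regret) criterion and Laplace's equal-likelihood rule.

Column bests: State 1=6.6, State 2=6.2, State 3=6.6, State 4=6.7, State 5=6.6.
Option 1 regrets: 0.6, 1.2, 0.3, 1.8, 0.0 → max 1.8
Option 2 regrets: 0.5, 1.0, 1.2, 0.0, 0.3 → max 1.2
Option 3 regrets: 0.8, 1.0, 0.4, 0.4, 0.0 → max 1.0
Option 4 regrets: 0.2, 0.9, 0.8, 0.6, 0.4 → max 0.9
Option 5 regrets: 1.2, 0.1, 1.5, 1.3, 0.4 → max 1.5
Option 6 regrets: 0.0, 0.0, 0.0, 0.1, 1.3 → max 1.3
Smallest max regret = 0.9 → Option 4.
Row averages: Option 1=5.76, Option 2=5.94, Option 3=6.02, Option 4=5.96, Option 5=5.64, Option 6=6.26
Highest average = 6.26 → Option 6.

minimax regret → Option 4; laplace → Option 6 (disagree)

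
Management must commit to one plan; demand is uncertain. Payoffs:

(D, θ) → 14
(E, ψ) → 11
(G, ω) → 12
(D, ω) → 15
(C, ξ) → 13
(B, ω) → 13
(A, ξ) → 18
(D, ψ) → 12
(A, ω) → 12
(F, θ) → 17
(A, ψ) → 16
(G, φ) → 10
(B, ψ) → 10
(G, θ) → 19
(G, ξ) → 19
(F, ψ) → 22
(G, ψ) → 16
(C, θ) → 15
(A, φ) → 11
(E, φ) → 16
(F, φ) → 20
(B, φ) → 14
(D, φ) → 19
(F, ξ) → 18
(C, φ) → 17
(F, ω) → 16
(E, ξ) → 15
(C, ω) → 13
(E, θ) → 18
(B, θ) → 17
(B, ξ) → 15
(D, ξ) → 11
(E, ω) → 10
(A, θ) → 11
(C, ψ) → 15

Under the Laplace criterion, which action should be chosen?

F

Row averages: A=13.6, B=13.8, C=14.6, D=14.2, E=14, F=18.6, G=15.2
Highest average = 18.6 → F.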